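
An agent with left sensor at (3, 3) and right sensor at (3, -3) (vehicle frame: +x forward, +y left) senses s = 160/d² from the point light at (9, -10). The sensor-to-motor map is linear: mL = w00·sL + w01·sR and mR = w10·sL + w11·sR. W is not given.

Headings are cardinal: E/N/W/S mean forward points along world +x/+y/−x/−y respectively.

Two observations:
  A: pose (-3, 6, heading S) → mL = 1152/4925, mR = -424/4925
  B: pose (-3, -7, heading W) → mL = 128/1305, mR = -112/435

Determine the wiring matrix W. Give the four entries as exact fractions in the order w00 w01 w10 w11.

1 -1 1/2 -1

obs A: pose=(-3,6,S) → sL=16/25, sR=80/197, mL=1152/4925, mR=-424/4925
obs B: pose=(-3,-7,W) → sL=32/45, sR=160/261, mL=128/1305, mR=-112/435
sensor matrix S = [[16/25, 80/197], [32/45, 160/261]]; det S = 26624/257085
solve [mL_A; mL_B] = S·[w00; w01] and [mR_A; mR_B] = S·[w10; w11]:
  w00 = 1, w01 = -1, w10 = 1/2, w11 = -1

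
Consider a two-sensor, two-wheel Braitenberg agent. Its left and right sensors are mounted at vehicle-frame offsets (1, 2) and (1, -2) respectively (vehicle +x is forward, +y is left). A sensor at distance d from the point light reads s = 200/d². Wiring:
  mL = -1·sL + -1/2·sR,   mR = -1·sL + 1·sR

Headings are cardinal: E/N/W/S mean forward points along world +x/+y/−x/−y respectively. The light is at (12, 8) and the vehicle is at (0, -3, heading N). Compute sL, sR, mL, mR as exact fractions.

left sensor world pos  = (-2, -2); dL² = 296
right sensor world pos = (2, -2); dR² = 200
sL = 200/296 = 25/37
sR = 200/200 = 1
mL = -1·sL + -1/2·sR = -87/74
mR = -1·sL + 1·sR = 12/37

25/37 1 -87/74 12/37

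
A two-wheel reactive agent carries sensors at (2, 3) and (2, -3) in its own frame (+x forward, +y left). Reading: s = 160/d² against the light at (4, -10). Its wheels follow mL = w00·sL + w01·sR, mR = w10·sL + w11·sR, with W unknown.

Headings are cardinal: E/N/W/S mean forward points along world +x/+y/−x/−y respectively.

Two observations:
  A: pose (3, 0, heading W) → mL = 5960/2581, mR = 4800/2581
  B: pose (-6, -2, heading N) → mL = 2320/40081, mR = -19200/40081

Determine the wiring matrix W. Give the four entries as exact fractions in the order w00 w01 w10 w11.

1 -1/2 1 -1

obs A: pose=(3,0,W) → sL=80/29, sR=80/89, mL=5960/2581, mR=4800/2581
obs B: pose=(-6,-2,N) → sL=160/269, sR=160/149, mL=2320/40081, mR=-19200/40081
sensor matrix S = [[80/29, 80/89], [160/269, 160/149]]; det S = 251136000/103449061
solve [mL_A; mL_B] = S·[w00; w01] and [mR_A; mR_B] = S·[w10; w11]:
  w00 = 1, w01 = -1/2, w10 = 1, w11 = -1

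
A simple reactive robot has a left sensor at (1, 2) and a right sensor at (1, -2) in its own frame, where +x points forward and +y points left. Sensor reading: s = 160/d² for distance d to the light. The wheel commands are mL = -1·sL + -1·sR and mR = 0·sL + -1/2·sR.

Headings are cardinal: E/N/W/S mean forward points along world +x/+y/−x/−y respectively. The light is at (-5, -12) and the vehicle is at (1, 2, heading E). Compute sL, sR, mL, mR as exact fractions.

left sensor world pos  = (2, 4); dL² = 305
right sensor world pos = (2, 0); dR² = 193
sL = 160/305 = 32/61
sR = 160/193 = 160/193
mL = -1·sL + -1·sR = -15936/11773
mR = 0·sL + -1/2·sR = -80/193

32/61 160/193 -15936/11773 -80/193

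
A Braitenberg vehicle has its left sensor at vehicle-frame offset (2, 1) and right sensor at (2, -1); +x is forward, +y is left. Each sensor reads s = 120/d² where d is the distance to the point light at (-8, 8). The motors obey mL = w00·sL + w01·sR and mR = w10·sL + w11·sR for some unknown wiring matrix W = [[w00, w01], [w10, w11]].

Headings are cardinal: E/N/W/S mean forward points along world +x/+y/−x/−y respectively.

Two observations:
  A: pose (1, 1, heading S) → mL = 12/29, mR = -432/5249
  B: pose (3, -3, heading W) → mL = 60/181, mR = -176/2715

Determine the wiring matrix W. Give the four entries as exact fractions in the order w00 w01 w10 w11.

0 1/2 1/2 -1/2

obs A: pose=(1,1,S) → sL=120/181, sR=24/29, mL=12/29, mR=-432/5249
obs B: pose=(3,-3,W) → sL=8/15, sR=120/181, mL=60/181, mR=-176/2715
sensor matrix S = [[120/181, 24/29], [8/15, 120/181]]; det S = -8704/4750345
solve [mL_A; mL_B] = S·[w00; w01] and [mR_A; mR_B] = S·[w10; w11]:
  w00 = 0, w01 = 1/2, w10 = 1/2, w11 = -1/2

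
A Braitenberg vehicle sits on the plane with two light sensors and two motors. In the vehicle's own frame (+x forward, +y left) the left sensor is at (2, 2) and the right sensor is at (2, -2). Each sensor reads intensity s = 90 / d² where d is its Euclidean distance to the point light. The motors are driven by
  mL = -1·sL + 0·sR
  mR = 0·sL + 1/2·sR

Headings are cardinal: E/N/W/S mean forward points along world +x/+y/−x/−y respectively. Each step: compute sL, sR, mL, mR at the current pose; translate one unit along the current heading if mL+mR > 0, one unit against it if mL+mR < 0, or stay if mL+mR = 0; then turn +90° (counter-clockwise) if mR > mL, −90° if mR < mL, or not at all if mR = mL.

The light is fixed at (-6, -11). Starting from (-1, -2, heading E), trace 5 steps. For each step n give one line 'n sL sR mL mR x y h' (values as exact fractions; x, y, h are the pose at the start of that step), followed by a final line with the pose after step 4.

0 9/17 45/49 -9/17 45/98 -1 -2 E
1 18/25 90/157 -18/25 45/157 -2 -2 N
2 9/4 45/52 -9/4 45/104 -2 -3 W
3 18/17 2 -18/17 1 -1 -3 S
4 9/17 45/49 -9/17 45/98 -1 -2 E
final -2 -2 N

n=0: pose=(-1,-2,E); sL=9/17, sR=45/49; mL=-9/17, mR=45/98; mL+mR=-117/1666 → advance -1; mR−mL=1647/1666 → turn +1·90°
n=1: pose=(-2,-2,N); sL=18/25, sR=90/157; mL=-18/25, mR=45/157; mL+mR=-1701/3925 → advance -1; mR−mL=3951/3925 → turn +1·90°
n=2: pose=(-2,-3,W); sL=9/4, sR=45/52; mL=-9/4, mR=45/104; mL+mR=-189/104 → advance -1; mR−mL=279/104 → turn +1·90°
n=3: pose=(-1,-3,S); sL=18/17, sR=2; mL=-18/17, mR=1; mL+mR=-1/17 → advance -1; mR−mL=35/17 → turn +1·90°
n=4: pose=(-1,-2,E); sL=9/17, sR=45/49; mL=-9/17, mR=45/98; mL+mR=-117/1666 → advance -1; mR−mL=1647/1666 → turn +1·90°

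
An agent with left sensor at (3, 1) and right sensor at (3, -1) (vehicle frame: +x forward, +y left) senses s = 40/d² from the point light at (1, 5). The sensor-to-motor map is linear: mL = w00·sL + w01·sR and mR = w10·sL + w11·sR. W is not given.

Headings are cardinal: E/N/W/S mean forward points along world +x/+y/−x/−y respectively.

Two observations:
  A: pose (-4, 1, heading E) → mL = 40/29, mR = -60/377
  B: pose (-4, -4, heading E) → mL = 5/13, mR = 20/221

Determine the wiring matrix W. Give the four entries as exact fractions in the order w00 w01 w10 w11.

0 1 -1/2 1

obs A: pose=(-4,1,E) → sL=40/13, sR=40/29, mL=40/29, mR=-60/377
obs B: pose=(-4,-4,E) → sL=10/17, sR=5/13, mL=5/13, mR=20/221
sensor matrix S = [[40/13, 40/29], [10/17, 5/13]]; det S = 31000/83317
solve [mL_A; mL_B] = S·[w00; w01] and [mR_A; mR_B] = S·[w10; w11]:
  w00 = 0, w01 = 1, w10 = -1/2, w11 = 1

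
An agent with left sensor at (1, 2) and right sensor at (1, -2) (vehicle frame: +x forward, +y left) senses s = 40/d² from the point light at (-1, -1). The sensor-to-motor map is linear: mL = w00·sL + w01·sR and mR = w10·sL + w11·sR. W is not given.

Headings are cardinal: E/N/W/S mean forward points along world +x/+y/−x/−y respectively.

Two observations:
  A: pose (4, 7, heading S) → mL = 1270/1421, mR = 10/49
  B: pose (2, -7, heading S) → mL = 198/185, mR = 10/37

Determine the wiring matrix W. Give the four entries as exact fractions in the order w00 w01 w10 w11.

1/2 1 1/2 0

obs A: pose=(4,7,S) → sL=20/49, sR=20/29, mL=1270/1421, mR=10/49
obs B: pose=(2,-7,S) → sL=20/37, sR=4/5, mL=198/185, mR=10/37
sensor matrix S = [[20/49, 20/29], [20/37, 4/5]]; det S = -2432/52577
solve [mL_A; mL_B] = S·[w00; w01] and [mR_A; mR_B] = S·[w10; w11]:
  w00 = 1/2, w01 = 1, w10 = 1/2, w11 = 0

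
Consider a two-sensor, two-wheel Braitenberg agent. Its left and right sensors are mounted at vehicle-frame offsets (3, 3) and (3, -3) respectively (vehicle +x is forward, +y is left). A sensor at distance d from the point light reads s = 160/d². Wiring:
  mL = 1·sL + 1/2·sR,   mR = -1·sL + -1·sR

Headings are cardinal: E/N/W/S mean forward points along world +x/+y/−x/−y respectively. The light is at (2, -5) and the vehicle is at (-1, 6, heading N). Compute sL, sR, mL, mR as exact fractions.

left sensor world pos  = (-4, 9); dL² = 232
right sensor world pos = (2, 9); dR² = 196
sL = 160/232 = 20/29
sR = 160/196 = 40/49
mL = 1·sL + 1/2·sR = 1560/1421
mR = -1·sL + -1·sR = -2140/1421

20/29 40/49 1560/1421 -2140/1421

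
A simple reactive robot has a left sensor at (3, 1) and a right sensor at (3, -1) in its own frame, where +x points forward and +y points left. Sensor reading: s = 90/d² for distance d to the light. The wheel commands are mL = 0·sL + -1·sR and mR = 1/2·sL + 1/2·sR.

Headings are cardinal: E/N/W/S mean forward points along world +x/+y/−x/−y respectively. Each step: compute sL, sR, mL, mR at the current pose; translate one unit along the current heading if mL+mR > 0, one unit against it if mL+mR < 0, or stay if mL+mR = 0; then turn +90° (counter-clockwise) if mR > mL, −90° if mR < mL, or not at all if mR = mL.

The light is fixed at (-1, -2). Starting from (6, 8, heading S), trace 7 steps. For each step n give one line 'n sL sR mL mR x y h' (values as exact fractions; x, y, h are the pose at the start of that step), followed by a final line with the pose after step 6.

n=0: pose=(6,8,S); sL=90/113, sR=18/17; mL=-18/17, mR=1782/1921; mL+mR=-252/1921 → advance -1; mR−mL=3816/1921 → turn +1·90°
n=1: pose=(6,9,E); sL=45/122, sR=9/20; mL=-9/20, mR=999/2440; mL+mR=-99/2440 → advance -1; mR−mL=2097/2440 → turn +1·90°
n=2: pose=(5,9,N); sL=90/221, sR=18/49; mL=-18/49, mR=4194/10829; mL+mR=216/10829 → advance +1; mR−mL=8172/10829 → turn +1·90°
n=3: pose=(5,10,W); sL=9/13, sR=45/89; mL=-45/89, mR=693/1157; mL+mR=108/1157 → advance +1; mR−mL=1278/1157 → turn +1·90°
n=4: pose=(4,10,S); sL=10/13, sR=90/97; mL=-90/97, mR=1070/1261; mL+mR=-100/1261 → advance -1; mR−mL=2240/1261 → turn +1·90°
n=5: pose=(4,11,E); sL=9/26, sR=45/104; mL=-45/104, mR=81/208; mL+mR=-9/208 → advance -1; mR−mL=171/208 → turn +1·90°
n=6: pose=(3,11,N); sL=18/53, sR=90/281; mL=-90/281, mR=4914/14893; mL+mR=144/14893 → advance +1; mR−mL=9684/14893 → turn +1·90°

0 90/113 18/17 -18/17 1782/1921 6 8 S
1 45/122 9/20 -9/20 999/2440 6 9 E
2 90/221 18/49 -18/49 4194/10829 5 9 N
3 9/13 45/89 -45/89 693/1157 5 10 W
4 10/13 90/97 -90/97 1070/1261 4 10 S
5 9/26 45/104 -45/104 81/208 4 11 E
6 18/53 90/281 -90/281 4914/14893 3 11 N
final 3 12 W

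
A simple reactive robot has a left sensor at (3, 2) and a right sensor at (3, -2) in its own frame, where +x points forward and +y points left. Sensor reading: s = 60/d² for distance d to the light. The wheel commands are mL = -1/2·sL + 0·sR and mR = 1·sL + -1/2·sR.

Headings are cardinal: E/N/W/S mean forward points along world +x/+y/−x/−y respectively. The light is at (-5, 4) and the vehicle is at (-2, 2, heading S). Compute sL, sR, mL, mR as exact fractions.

6/5 30/13 -3/5 3/65

left sensor world pos  = (0, -1); dL² = 50
right sensor world pos = (-4, -1); dR² = 26
sL = 60/50 = 6/5
sR = 60/26 = 30/13
mL = -1/2·sL + 0·sR = -3/5
mR = 1·sL + -1/2·sR = 3/65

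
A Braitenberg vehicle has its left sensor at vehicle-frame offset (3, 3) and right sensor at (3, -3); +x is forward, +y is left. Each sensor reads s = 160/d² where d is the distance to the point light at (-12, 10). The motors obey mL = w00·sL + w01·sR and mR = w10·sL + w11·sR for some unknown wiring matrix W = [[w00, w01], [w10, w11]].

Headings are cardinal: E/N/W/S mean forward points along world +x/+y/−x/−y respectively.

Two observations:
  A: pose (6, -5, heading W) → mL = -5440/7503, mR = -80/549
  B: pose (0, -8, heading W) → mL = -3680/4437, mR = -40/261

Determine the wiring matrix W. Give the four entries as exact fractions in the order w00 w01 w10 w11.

-1 -1 -1/2 0

obs A: pose=(6,-5,W) → sL=160/549, sR=160/369, mL=-5440/7503, mR=-80/549
obs B: pose=(0,-8,W) → sL=80/261, sR=80/153, mL=-3680/4437, mR=-40/261
sensor matrix S = [[160/549, 160/369], [80/261, 80/153]]; det S = 1945600/99872433
solve [mL_A; mL_B] = S·[w00; w01] and [mR_A; mR_B] = S·[w10; w11]:
  w00 = -1, w01 = -1, w10 = -1/2, w11 = 0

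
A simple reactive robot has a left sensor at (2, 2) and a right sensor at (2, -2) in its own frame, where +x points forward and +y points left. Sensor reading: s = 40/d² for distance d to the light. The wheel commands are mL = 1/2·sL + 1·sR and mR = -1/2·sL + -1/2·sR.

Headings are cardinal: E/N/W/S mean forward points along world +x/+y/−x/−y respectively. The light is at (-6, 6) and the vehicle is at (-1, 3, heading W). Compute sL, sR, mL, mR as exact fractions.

20/17 4 78/17 -44/17

left sensor world pos  = (-3, 1); dL² = 34
right sensor world pos = (-3, 5); dR² = 10
sL = 40/34 = 20/17
sR = 40/10 = 4
mL = 1/2·sL + 1·sR = 78/17
mR = -1/2·sL + -1/2·sR = -44/17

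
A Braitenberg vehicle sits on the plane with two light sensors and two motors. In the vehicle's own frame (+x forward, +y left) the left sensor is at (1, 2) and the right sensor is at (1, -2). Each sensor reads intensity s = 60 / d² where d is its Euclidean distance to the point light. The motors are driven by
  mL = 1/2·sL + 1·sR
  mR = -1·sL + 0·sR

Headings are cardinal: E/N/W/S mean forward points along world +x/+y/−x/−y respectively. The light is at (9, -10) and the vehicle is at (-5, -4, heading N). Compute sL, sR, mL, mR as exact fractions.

12/61 60/193 4818/11773 -12/61

left sensor world pos  = (-7, -3); dL² = 305
right sensor world pos = (-3, -3); dR² = 193
sL = 60/305 = 12/61
sR = 60/193 = 60/193
mL = 1/2·sL + 1·sR = 4818/11773
mR = -1·sL + 0·sR = -12/61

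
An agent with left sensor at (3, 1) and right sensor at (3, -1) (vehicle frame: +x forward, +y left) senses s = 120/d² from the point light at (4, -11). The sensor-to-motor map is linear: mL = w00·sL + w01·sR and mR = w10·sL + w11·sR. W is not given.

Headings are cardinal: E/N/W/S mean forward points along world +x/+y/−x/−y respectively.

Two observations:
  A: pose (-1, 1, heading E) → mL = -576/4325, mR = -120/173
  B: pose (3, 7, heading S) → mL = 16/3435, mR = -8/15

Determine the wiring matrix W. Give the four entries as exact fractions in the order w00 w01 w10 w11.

1/2 -1/2 -1 0

obs A: pose=(-1,1,E) → sL=120/173, sR=24/25, mL=-576/4325, mR=-120/173
obs B: pose=(3,7,S) → sL=8/15, sR=120/229, mL=16/3435, mR=-8/15
sensor matrix S = [[120/173, 24/25], [8/15, 120/229]]; det S = -735488/4952125
solve [mL_A; mL_B] = S·[w00; w01] and [mR_A; mR_B] = S·[w10; w11]:
  w00 = 1/2, w01 = -1/2, w10 = -1, w11 = 0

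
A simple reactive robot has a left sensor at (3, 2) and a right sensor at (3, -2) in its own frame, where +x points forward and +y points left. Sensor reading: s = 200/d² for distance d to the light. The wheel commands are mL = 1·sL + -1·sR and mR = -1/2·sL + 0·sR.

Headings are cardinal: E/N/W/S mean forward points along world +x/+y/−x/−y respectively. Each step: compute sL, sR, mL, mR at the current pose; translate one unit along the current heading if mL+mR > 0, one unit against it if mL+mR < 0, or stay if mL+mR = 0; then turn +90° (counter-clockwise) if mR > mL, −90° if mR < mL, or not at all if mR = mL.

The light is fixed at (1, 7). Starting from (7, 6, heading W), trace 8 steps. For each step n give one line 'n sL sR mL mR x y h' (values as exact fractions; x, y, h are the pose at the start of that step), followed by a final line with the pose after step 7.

0 100/9 20 -80/9 -50/9 7 6 W
1 200/97 200/41 -11200/3977 -100/97 8 6 S
2 25/13 25/13 0 -25/26 8 7 E
3 200/73 8 -384/73 -100/73 7 7 S
4 20/9 100/41 -80/369 -10/9 7 8 E
5 200/53 200/13 -8000/689 -100/53 6 8 S
6 5/2 25/8 -5/8 -5/4 6 9 E
7 200/37 40 -1280/37 -100/37 5 9 S
final 5 10 E

n=0: pose=(7,6,W); sL=100/9, sR=20; mL=-80/9, mR=-50/9; mL+mR=-130/9 → advance -1; mR−mL=10/3 → turn +1·90°
n=1: pose=(8,6,S); sL=200/97, sR=200/41; mL=-11200/3977, mR=-100/97; mL+mR=-15300/3977 → advance -1; mR−mL=7100/3977 → turn +1·90°
n=2: pose=(8,7,E); sL=25/13, sR=25/13; mL=0, mR=-25/26; mL+mR=-25/26 → advance -1; mR−mL=-25/26 → turn -1·90°
n=3: pose=(7,7,S); sL=200/73, sR=8; mL=-384/73, mR=-100/73; mL+mR=-484/73 → advance -1; mR−mL=284/73 → turn +1·90°
n=4: pose=(7,8,E); sL=20/9, sR=100/41; mL=-80/369, mR=-10/9; mL+mR=-490/369 → advance -1; mR−mL=-110/123 → turn -1·90°
n=5: pose=(6,8,S); sL=200/53, sR=200/13; mL=-8000/689, mR=-100/53; mL+mR=-9300/689 → advance -1; mR−mL=6700/689 → turn +1·90°
n=6: pose=(6,9,E); sL=5/2, sR=25/8; mL=-5/8, mR=-5/4; mL+mR=-15/8 → advance -1; mR−mL=-5/8 → turn -1·90°
n=7: pose=(5,9,S); sL=200/37, sR=40; mL=-1280/37, mR=-100/37; mL+mR=-1380/37 → advance -1; mR−mL=1180/37 → turn +1·90°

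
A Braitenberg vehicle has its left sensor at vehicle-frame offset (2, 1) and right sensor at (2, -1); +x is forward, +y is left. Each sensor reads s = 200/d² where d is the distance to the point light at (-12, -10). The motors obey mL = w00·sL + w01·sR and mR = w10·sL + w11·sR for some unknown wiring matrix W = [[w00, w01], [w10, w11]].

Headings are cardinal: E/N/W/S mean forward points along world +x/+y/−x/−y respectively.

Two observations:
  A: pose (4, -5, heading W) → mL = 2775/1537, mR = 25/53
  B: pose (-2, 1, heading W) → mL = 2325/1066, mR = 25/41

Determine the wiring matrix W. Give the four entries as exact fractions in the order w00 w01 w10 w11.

obs A: pose=(4,-5,W) → sL=50/53, sR=25/29, mL=2775/1537, mR=25/53
obs B: pose=(-2,1,W) → sL=50/41, sR=25/26, mL=2325/1066, mR=25/41
sensor matrix S = [[50/53, 25/29], [50/41, 25/26]]; det S = -118125/819221
solve [mL_A; mL_B] = S·[w00; w01] and [mR_A; mR_B] = S·[w10; w11]:
  w00 = 1, w01 = 1, w10 = 1/2, w11 = 0

1 1 1/2 0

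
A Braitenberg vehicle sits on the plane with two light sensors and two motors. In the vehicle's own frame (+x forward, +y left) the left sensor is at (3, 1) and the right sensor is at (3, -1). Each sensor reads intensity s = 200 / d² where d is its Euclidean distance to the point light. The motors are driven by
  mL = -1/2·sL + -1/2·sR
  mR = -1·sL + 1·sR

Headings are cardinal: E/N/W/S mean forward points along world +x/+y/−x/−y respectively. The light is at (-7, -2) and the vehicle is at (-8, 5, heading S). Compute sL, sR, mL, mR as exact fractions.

left sensor world pos  = (-7, 2); dL² = 16
right sensor world pos = (-9, 2); dR² = 20
sL = 200/16 = 25/2
sR = 200/20 = 10
mL = -1/2·sL + -1/2·sR = -45/4
mR = -1·sL + 1·sR = -5/2

25/2 10 -45/4 -5/2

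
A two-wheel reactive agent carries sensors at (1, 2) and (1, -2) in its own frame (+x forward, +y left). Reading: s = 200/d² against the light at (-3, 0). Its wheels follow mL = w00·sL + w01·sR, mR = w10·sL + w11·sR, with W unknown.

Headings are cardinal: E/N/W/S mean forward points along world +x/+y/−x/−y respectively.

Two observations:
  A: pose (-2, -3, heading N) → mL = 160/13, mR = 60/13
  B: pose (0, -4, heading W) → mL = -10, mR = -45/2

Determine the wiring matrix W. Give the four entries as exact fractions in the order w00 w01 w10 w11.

obs A: pose=(-2,-3,N) → sL=40, sR=200/13, mL=160/13, mR=60/13
obs B: pose=(0,-4,W) → sL=5, sR=25, mL=-10, mR=-45/2
sensor matrix S = [[40, 200/13], [5, 25]]; det S = 12000/13
solve [mL_A; mL_B] = S·[w00; w01] and [mR_A; mR_B] = S·[w10; w11]:
  w00 = 1/2, w01 = -1/2, w10 = 1/2, w11 = -1

1/2 -1/2 1/2 -1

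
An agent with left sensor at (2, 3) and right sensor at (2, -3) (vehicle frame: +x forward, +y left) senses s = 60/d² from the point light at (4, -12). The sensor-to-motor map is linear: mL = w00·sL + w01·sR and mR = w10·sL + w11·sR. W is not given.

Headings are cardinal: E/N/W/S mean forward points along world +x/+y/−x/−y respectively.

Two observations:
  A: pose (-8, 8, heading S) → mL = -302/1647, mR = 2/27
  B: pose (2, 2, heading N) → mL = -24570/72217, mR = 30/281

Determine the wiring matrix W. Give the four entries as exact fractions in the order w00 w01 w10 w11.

obs A: pose=(-8,8,S) → sL=4/27, sR=20/183, mL=-302/1647, mR=2/27
obs B: pose=(2,2,N) → sL=60/281, sR=60/257, mL=-24570/72217, mR=30/281
sensor matrix S = [[4/27, 20/183], [60/281, 60/257]]; det S = 446080/39647133
solve [mL_A; mL_B] = S·[w00; w01] and [mR_A; mR_B] = S·[w10; w11]:
  w00 = -1/2, w01 = -1, w10 = 1/2, w11 = 0

-1/2 -1 1/2 0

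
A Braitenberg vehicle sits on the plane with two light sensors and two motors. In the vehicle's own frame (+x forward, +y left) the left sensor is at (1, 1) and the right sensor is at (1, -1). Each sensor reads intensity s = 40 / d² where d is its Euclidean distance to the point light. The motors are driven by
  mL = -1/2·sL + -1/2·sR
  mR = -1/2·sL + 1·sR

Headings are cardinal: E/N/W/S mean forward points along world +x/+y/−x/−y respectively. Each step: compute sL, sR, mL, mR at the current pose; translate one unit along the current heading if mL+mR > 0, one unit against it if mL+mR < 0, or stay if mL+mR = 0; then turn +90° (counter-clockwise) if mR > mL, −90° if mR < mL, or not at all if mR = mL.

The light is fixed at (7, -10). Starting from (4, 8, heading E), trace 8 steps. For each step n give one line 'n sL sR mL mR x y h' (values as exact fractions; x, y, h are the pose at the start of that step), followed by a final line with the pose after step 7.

n=0: pose=(4,8,E); sL=8/73, sR=40/293; mL=-2632/21389, mR=1748/21389; mL+mR=-884/21389 → advance -1; mR−mL=60/293 → turn +1·90°
n=1: pose=(3,8,N); sL=20/193, sR=4/37; mL=-756/7141, mR=402/7141; mL+mR=-354/7141 → advance -1; mR−mL=6/37 → turn +1·90°
n=2: pose=(3,7,W); sL=40/281, sR=40/349; mL=-12600/98069, mR=4260/98069; mL+mR=-8340/98069 → advance -1; mR−mL=60/349 → turn +1·90°
n=3: pose=(4,7,S); sL=2/13, sR=5/34; mL=-133/884, mR=31/442; mL+mR=-71/884 → advance -1; mR−mL=15/68 → turn +1·90°
n=4: pose=(4,8,E); sL=8/73, sR=40/293; mL=-2632/21389, mR=1748/21389; mL+mR=-884/21389 → advance -1; mR−mL=60/293 → turn +1·90°
n=5: pose=(3,8,N); sL=20/193, sR=4/37; mL=-756/7141, mR=402/7141; mL+mR=-354/7141 → advance -1; mR−mL=6/37 → turn +1·90°
n=6: pose=(3,7,W); sL=40/281, sR=40/349; mL=-12600/98069, mR=4260/98069; mL+mR=-8340/98069 → advance -1; mR−mL=60/349 → turn +1·90°
n=7: pose=(4,7,S); sL=2/13, sR=5/34; mL=-133/884, mR=31/442; mL+mR=-71/884 → advance -1; mR−mL=15/68 → turn +1·90°

0 8/73 40/293 -2632/21389 1748/21389 4 8 E
1 20/193 4/37 -756/7141 402/7141 3 8 N
2 40/281 40/349 -12600/98069 4260/98069 3 7 W
3 2/13 5/34 -133/884 31/442 4 7 S
4 8/73 40/293 -2632/21389 1748/21389 4 8 E
5 20/193 4/37 -756/7141 402/7141 3 8 N
6 40/281 40/349 -12600/98069 4260/98069 3 7 W
7 2/13 5/34 -133/884 31/442 4 7 S
final 4 8 E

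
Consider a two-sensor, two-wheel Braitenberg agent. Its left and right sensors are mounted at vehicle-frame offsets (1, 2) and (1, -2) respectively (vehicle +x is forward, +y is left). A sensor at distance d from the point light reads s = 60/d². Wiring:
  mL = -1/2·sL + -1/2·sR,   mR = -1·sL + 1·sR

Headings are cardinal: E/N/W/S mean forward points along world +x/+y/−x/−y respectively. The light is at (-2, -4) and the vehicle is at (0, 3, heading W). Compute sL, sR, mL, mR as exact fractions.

30/13 30/41 -810/533 -840/533

left sensor world pos  = (-1, 1); dL² = 26
right sensor world pos = (-1, 5); dR² = 82
sL = 60/26 = 30/13
sR = 60/82 = 30/41
mL = -1/2·sL + -1/2·sR = -810/533
mR = -1·sL + 1·sR = -840/533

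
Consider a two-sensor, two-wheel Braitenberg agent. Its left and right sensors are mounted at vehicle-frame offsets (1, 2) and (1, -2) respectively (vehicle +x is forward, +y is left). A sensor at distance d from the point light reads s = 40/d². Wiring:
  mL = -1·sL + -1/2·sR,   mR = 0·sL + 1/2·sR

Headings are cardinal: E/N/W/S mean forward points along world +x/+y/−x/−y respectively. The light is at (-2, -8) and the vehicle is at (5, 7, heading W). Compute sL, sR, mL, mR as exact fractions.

8/41 8/65 -684/2665 4/65

left sensor world pos  = (4, 5); dL² = 205
right sensor world pos = (4, 9); dR² = 325
sL = 40/205 = 8/41
sR = 40/325 = 8/65
mL = -1·sL + -1/2·sR = -684/2665
mR = 0·sL + 1/2·sR = 4/65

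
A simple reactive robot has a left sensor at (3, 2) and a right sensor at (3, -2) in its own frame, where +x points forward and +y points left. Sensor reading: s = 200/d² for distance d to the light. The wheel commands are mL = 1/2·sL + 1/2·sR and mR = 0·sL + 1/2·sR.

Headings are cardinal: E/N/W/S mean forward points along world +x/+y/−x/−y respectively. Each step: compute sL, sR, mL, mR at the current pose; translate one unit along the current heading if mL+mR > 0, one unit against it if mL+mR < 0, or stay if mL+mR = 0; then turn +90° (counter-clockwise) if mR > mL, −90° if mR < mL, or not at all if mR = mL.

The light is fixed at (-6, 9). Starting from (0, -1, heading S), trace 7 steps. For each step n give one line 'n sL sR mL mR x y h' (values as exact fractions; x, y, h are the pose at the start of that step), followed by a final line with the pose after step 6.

n=0: pose=(0,-1,S); sL=200/233, sR=40/37; mL=8360/8621, mR=20/37; mL+mR=13020/8621 → advance +1; mR−mL=-100/233 → turn -1·90°
n=1: pose=(0,-2,W); sL=100/89, sR=20/9; mL=1340/801, mR=10/9; mL+mR=2230/801 → advance +1; mR−mL=-50/89 → turn -1·90°
n=2: pose=(-1,-2,N); sL=200/73, sR=200/113; mL=18600/8249, mR=100/113; mL+mR=25900/8249 → advance +1; mR−mL=-100/73 → turn -1·90°
n=3: pose=(-1,-1,E); sL=25/16, sR=25/26; mL=525/416, mR=25/52; mL+mR=725/416 → advance +1; mR−mL=-25/32 → turn -1·90°
n=4: pose=(0,-1,S); sL=200/233, sR=40/37; mL=8360/8621, mR=20/37; mL+mR=13020/8621 → advance +1; mR−mL=-100/233 → turn -1·90°
n=5: pose=(0,-2,W); sL=100/89, sR=20/9; mL=1340/801, mR=10/9; mL+mR=2230/801 → advance +1; mR−mL=-50/89 → turn -1·90°
n=6: pose=(-1,-2,N); sL=200/73, sR=200/113; mL=18600/8249, mR=100/113; mL+mR=25900/8249 → advance +1; mR−mL=-100/73 → turn -1·90°

0 200/233 40/37 8360/8621 20/37 0 -1 S
1 100/89 20/9 1340/801 10/9 0 -2 W
2 200/73 200/113 18600/8249 100/113 -1 -2 N
3 25/16 25/26 525/416 25/52 -1 -1 E
4 200/233 40/37 8360/8621 20/37 0 -1 S
5 100/89 20/9 1340/801 10/9 0 -2 W
6 200/73 200/113 18600/8249 100/113 -1 -2 N
final -1 -1 E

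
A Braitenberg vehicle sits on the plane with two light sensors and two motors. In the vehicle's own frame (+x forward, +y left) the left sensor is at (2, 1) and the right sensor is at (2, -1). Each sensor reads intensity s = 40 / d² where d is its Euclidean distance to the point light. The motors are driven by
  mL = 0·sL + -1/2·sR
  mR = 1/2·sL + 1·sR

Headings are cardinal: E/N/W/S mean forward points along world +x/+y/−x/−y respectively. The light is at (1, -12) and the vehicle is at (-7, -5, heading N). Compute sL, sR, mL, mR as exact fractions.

20/81 4/13 -2/13 454/1053

left sensor world pos  = (-8, -3); dL² = 162
right sensor world pos = (-6, -3); dR² = 130
sL = 40/162 = 20/81
sR = 40/130 = 4/13
mL = 0·sL + -1/2·sR = -2/13
mR = 1/2·sL + 1·sR = 454/1053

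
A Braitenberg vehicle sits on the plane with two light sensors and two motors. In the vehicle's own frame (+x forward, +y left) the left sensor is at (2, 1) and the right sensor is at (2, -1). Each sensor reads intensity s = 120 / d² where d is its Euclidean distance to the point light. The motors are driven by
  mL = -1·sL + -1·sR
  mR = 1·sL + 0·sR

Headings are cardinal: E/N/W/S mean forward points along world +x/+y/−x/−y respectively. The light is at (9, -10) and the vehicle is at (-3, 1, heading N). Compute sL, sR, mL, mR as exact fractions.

left sensor world pos  = (-4, 3); dL² = 338
right sensor world pos = (-2, 3); dR² = 290
sL = 120/338 = 60/169
sR = 120/290 = 12/29
mL = -1·sL + -1·sR = -3768/4901
mR = 1·sL + 0·sR = 60/169

60/169 12/29 -3768/4901 60/169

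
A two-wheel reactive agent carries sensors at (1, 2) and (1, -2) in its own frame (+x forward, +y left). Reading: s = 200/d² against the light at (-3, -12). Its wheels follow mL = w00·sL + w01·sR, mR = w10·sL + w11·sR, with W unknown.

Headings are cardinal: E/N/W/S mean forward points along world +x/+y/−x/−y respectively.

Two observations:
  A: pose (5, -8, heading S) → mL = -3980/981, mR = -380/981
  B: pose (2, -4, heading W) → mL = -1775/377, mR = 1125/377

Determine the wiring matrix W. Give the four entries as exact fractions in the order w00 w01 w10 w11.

-1 -1/2 1 -1/2

obs A: pose=(5,-8,S) → sL=200/109, sR=40/9, mL=-3980/981, mR=-380/981
obs B: pose=(2,-4,W) → sL=50/13, sR=50/29, mL=-1775/377, mR=1125/377
sensor matrix S = [[200/109, 40/9], [50/13, 50/29]]; det S = -5152000/369837
solve [mL_A; mL_B] = S·[w00; w01] and [mR_A; mR_B] = S·[w10; w11]:
  w00 = -1, w01 = -1/2, w10 = 1, w11 = -1/2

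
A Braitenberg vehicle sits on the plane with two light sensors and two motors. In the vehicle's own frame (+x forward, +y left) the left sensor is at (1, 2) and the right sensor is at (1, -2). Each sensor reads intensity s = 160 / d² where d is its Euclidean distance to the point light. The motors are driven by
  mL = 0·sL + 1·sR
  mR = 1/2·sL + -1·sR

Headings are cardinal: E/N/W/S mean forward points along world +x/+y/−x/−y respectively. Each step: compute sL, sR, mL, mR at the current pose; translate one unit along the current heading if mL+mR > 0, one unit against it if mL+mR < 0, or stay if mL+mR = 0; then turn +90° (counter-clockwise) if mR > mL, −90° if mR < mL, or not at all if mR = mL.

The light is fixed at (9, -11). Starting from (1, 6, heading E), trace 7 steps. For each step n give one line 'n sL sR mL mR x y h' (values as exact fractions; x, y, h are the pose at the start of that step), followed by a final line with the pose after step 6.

0 16/41 80/137 80/137 -2184/5617 1 6 E
1 160/281 160/337 160/337 -18000/94697 2 6 S
2 8/13 40/97 40/97 -132/1261 2 5 W
3 160/389 32/65 32/65 -7248/25285 1 5 N
4 16/41 80/137 80/137 -2184/5617 1 6 E
5 160/281 160/337 160/337 -18000/94697 2 6 S
6 8/13 40/97 40/97 -132/1261 2 5 W
final 1 5 N

n=0: pose=(1,6,E); sL=16/41, sR=80/137; mL=80/137, mR=-2184/5617; mL+mR=8/41 → advance +1; mR−mL=-5464/5617 → turn -1·90°
n=1: pose=(2,6,S); sL=160/281, sR=160/337; mL=160/337, mR=-18000/94697; mL+mR=80/281 → advance +1; mR−mL=-62960/94697 → turn -1·90°
n=2: pose=(2,5,W); sL=8/13, sR=40/97; mL=40/97, mR=-132/1261; mL+mR=4/13 → advance +1; mR−mL=-652/1261 → turn -1·90°
n=3: pose=(1,5,N); sL=160/389, sR=32/65; mL=32/65, mR=-7248/25285; mL+mR=80/389 → advance +1; mR−mL=-19696/25285 → turn -1·90°
n=4: pose=(1,6,E); sL=16/41, sR=80/137; mL=80/137, mR=-2184/5617; mL+mR=8/41 → advance +1; mR−mL=-5464/5617 → turn -1·90°
n=5: pose=(2,6,S); sL=160/281, sR=160/337; mL=160/337, mR=-18000/94697; mL+mR=80/281 → advance +1; mR−mL=-62960/94697 → turn -1·90°
n=6: pose=(2,5,W); sL=8/13, sR=40/97; mL=40/97, mR=-132/1261; mL+mR=4/13 → advance +1; mR−mL=-652/1261 → turn -1·90°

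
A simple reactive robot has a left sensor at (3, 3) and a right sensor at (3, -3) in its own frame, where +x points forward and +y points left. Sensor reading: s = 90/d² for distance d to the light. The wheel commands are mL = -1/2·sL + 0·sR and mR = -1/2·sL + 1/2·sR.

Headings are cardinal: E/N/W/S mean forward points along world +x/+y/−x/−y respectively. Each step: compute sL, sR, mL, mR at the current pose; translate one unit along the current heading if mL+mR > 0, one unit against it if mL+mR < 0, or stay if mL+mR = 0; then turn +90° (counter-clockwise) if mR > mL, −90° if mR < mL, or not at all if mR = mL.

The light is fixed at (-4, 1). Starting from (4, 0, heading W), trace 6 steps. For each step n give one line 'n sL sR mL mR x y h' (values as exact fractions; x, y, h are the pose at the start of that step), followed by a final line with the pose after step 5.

0 90/41 90/29 -45/41 540/1189 4 0 W
1 9/16 45/26 -9/32 243/416 5 0 S
2 18/29 90/169 -9/29 -216/4901 5 -1 E
3 45/13 45/61 -45/26 -1080/793 4 -1 N
4 90/61 18/5 -45/61 324/305 4 -2 W
5 45/68 45/26 -45/136 945/1768 3 -2 S
final 3 -3 E

n=0: pose=(4,0,W); sL=90/41, sR=90/29; mL=-45/41, mR=540/1189; mL+mR=-765/1189 → advance -1; mR−mL=45/29 → turn +1·90°
n=1: pose=(5,0,S); sL=9/16, sR=45/26; mL=-9/32, mR=243/416; mL+mR=63/208 → advance +1; mR−mL=45/52 → turn +1·90°
n=2: pose=(5,-1,E); sL=18/29, sR=90/169; mL=-9/29, mR=-216/4901; mL+mR=-1737/4901 → advance -1; mR−mL=45/169 → turn +1·90°
n=3: pose=(4,-1,N); sL=45/13, sR=45/61; mL=-45/26, mR=-1080/793; mL+mR=-4905/1586 → advance -1; mR−mL=45/122 → turn +1·90°
n=4: pose=(4,-2,W); sL=90/61, sR=18/5; mL=-45/61, mR=324/305; mL+mR=99/305 → advance +1; mR−mL=9/5 → turn +1·90°
n=5: pose=(3,-2,S); sL=45/68, sR=45/26; mL=-45/136, mR=945/1768; mL+mR=45/221 → advance +1; mR−mL=45/52 → turn +1·90°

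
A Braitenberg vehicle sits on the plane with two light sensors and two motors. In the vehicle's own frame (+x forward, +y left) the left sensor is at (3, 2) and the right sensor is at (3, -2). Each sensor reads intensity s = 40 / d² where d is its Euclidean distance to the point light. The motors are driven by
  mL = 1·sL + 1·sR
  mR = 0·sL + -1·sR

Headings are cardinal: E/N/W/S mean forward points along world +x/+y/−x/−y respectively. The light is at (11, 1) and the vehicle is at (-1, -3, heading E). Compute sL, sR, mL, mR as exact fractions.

left sensor world pos  = (2, -1); dL² = 85
right sensor world pos = (2, -5); dR² = 117
sL = 40/85 = 8/17
sR = 40/117 = 40/117
mL = 1·sL + 1·sR = 1616/1989
mR = 0·sL + -1·sR = -40/117

8/17 40/117 1616/1989 -40/117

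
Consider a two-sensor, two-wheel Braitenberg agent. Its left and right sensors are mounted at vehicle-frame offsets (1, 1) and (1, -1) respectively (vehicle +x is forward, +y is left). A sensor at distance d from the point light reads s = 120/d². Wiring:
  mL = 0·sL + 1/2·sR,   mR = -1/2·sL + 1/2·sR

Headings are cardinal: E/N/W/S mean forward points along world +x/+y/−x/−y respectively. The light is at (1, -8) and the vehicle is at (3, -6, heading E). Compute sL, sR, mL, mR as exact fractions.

20/3 12 6 8/3

left sensor world pos  = (4, -5); dL² = 18
right sensor world pos = (4, -7); dR² = 10
sL = 120/18 = 20/3
sR = 120/10 = 12
mL = 0·sL + 1/2·sR = 6
mR = -1/2·sL + 1/2·sR = 8/3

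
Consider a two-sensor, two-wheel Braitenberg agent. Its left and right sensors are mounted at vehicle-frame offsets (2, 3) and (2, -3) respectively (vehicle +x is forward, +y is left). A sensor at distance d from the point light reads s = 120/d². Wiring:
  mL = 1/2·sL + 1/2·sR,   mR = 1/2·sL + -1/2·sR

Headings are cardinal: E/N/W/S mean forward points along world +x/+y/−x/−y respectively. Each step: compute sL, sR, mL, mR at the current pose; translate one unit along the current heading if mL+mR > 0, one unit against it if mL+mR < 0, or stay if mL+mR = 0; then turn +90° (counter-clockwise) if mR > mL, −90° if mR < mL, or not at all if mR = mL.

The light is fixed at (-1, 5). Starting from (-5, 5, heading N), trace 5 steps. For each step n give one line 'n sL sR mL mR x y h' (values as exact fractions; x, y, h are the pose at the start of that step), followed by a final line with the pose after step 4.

0 120/53 24 696/53 -576/53 -5 5 N
1 6 15 21/2 -9/2 -5 6 E
2 120 120/37 2280/37 2160/37 -4 6 S
3 60/17 60/17 60/17 0 -4 5 W
4 120/53 24 696/53 -576/53 -5 5 N
final -5 6 E

n=0: pose=(-5,5,N); sL=120/53, sR=24; mL=696/53, mR=-576/53; mL+mR=120/53 → advance +1; mR−mL=-24 → turn -1·90°
n=1: pose=(-5,6,E); sL=6, sR=15; mL=21/2, mR=-9/2; mL+mR=6 → advance +1; mR−mL=-15 → turn -1·90°
n=2: pose=(-4,6,S); sL=120, sR=120/37; mL=2280/37, mR=2160/37; mL+mR=120 → advance +1; mR−mL=-120/37 → turn -1·90°
n=3: pose=(-4,5,W); sL=60/17, sR=60/17; mL=60/17, mR=0; mL+mR=60/17 → advance +1; mR−mL=-60/17 → turn -1·90°
n=4: pose=(-5,5,N); sL=120/53, sR=24; mL=696/53, mR=-576/53; mL+mR=120/53 → advance +1; mR−mL=-24 → turn -1·90°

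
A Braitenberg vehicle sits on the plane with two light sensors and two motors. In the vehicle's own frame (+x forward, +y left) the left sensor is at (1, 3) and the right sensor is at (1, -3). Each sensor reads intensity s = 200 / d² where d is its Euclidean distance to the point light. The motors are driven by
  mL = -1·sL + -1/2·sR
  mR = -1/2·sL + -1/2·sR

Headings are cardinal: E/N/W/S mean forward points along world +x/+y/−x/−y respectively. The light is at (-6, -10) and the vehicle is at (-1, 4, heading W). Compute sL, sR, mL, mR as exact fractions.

left sensor world pos  = (-2, 1); dL² = 137
right sensor world pos = (-2, 7); dR² = 305
sL = 200/137 = 200/137
sR = 200/305 = 40/61
mL = -1·sL + -1/2·sR = -14940/8357
mR = -1/2·sL + -1/2·sR = -8840/8357

200/137 40/61 -14940/8357 -8840/8357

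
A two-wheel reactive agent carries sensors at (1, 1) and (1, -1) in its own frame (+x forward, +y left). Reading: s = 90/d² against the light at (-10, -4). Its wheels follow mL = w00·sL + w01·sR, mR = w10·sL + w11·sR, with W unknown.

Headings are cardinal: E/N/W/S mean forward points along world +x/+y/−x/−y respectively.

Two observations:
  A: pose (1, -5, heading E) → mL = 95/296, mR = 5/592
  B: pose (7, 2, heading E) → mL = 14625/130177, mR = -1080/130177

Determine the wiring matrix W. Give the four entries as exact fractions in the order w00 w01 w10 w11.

obs A: pose=(1,-5,E) → sL=5/8, sR=45/74, mL=95/296, mR=5/592
obs B: pose=(7,2,E) → sL=90/373, sR=90/349, mL=14625/130177, mR=-1080/130177
sensor matrix S = [[5/8, 45/74], [90/373, 90/349]]; det S = 278325/19266196
solve [mL_A; mL_B] = S·[w00; w01] and [mR_A; mR_B] = S·[w10; w11]:
  w00 = 1, w01 = -1/2, w10 = 1/2, w11 = -1/2

1 -1/2 1/2 -1/2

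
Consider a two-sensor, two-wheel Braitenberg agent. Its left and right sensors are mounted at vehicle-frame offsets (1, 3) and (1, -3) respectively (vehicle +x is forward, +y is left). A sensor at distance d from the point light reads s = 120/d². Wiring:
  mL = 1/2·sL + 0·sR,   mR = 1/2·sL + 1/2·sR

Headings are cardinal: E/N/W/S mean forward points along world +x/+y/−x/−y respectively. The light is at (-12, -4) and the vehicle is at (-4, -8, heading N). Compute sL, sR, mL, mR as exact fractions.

left sensor world pos  = (-7, -7); dL² = 34
right sensor world pos = (-1, -7); dR² = 130
sL = 120/34 = 60/17
sR = 120/130 = 12/13
mL = 1/2·sL + 0·sR = 30/17
mR = 1/2·sL + 1/2·sR = 492/221

60/17 12/13 30/17 492/221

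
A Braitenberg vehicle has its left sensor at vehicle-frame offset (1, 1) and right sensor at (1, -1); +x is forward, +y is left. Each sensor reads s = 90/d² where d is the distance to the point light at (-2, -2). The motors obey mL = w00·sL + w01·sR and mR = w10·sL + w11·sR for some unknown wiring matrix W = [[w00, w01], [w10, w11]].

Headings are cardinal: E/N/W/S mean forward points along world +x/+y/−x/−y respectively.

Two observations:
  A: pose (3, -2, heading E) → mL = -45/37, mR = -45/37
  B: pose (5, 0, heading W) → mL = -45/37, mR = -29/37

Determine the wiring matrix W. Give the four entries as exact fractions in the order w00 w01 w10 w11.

-1/2 0 1/2 -1

obs A: pose=(3,-2,E) → sL=90/37, sR=90/37, mL=-45/37, mR=-45/37
obs B: pose=(5,0,W) → sL=90/37, sR=2, mL=-45/37, mR=-29/37
sensor matrix S = [[90/37, 90/37], [90/37, 2]]; det S = -1440/1369
solve [mL_A; mL_B] = S·[w00; w01] and [mR_A; mR_B] = S·[w10; w11]:
  w00 = -1/2, w01 = 0, w10 = 1/2, w11 = -1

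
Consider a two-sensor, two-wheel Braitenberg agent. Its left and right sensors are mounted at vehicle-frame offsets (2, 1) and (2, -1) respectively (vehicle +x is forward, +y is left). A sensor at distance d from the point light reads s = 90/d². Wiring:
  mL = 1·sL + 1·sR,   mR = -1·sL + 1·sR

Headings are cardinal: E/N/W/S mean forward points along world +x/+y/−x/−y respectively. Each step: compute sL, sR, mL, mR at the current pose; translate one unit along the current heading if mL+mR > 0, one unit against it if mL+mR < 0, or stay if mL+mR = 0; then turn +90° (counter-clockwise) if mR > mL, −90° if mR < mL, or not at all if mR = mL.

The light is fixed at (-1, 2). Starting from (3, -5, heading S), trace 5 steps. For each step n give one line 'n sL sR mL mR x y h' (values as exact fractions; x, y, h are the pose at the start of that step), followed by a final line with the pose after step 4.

n=0: pose=(3,-5,S); sL=45/53, sR=1; mL=98/53, mR=8/53; mL+mR=2 → advance +1; mR−mL=-90/53 → turn -1·90°
n=1: pose=(3,-6,W); sL=18/17, sR=90/53; mL=2484/901, mR=576/901; mL+mR=180/53 → advance +1; mR−mL=-36/17 → turn -1·90°
n=2: pose=(2,-6,N); sL=9/4, sR=45/26; mL=207/52, mR=-27/52; mL+mR=45/13 → advance +1; mR−mL=-9/2 → turn -1·90°
n=3: pose=(2,-5,E); sL=90/61, sR=90/89; mL=13500/5429, mR=-2520/5429; mL+mR=180/89 → advance +1; mR−mL=-180/61 → turn -1·90°
n=4: pose=(3,-5,S); sL=45/53, sR=1; mL=98/53, mR=8/53; mL+mR=2 → advance +1; mR−mL=-90/53 → turn -1·90°

0 45/53 1 98/53 8/53 3 -5 S
1 18/17 90/53 2484/901 576/901 3 -6 W
2 9/4 45/26 207/52 -27/52 2 -6 N
3 90/61 90/89 13500/5429 -2520/5429 2 -5 E
4 45/53 1 98/53 8/53 3 -5 S
final 3 -6 W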